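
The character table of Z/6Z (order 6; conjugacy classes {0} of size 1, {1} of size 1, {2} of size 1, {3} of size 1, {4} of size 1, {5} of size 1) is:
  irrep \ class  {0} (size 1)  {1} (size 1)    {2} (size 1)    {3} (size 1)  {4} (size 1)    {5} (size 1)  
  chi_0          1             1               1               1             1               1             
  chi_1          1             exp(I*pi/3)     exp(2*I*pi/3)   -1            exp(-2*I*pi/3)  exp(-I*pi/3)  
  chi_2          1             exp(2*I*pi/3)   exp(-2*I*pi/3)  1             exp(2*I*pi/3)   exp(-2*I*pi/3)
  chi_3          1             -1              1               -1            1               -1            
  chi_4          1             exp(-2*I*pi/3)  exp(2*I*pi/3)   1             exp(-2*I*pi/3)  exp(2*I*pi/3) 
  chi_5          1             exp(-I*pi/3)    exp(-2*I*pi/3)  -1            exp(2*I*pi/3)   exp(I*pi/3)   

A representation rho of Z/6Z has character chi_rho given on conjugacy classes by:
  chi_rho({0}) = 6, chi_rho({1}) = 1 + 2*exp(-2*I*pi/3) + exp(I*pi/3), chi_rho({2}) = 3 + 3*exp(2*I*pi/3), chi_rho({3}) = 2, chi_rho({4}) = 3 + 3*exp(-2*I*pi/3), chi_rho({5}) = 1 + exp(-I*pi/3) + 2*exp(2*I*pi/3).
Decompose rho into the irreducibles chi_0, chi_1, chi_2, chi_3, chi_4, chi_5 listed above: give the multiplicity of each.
Multiplicities: chi_0: 2, chi_1: 1, chi_2: 0, chi_3: 1, chi_4: 2, chi_5: 0.

Details: Use <chi_rho, chi> = (1/|G|) sum_C |C| * chi_rho(C) * conj(chi(C)) with |G| = 6 for each irreducible chi in the table:
  <chi_rho, chi_0> = (1/6)[1*(6)*conj(1) + 1*(1 + 2*exp(-2*I*pi/3) + exp(I*pi/3))*conj(1) + 1*(3 + 3*exp(2*I*pi/3))*conj(1) + 1*(2)*conj(1) + 1*(3 + 3*exp(-2*I*pi/3))*conj(1) + 1*(1 + exp(-I*pi/3) + 2*exp(2*I*pi/3))*conj(1)]
      = (1/6)[(6) + (1 + 2*exp(-2*I*pi/3) + exp(I*pi/3)) + (3 + 3*exp(2*I*pi/3)) + (2) + (3 + 3*exp(-2*I*pi/3)) + (1 + exp(-I*pi/3) + 2*exp(2*I*pi/3))] = 12/6 = 2
  <chi_rho, chi_1> = (1/6)[1*(6)*conj(1) + 1*(1 + 2*exp(-2*I*pi/3) + exp(I*pi/3))*conj(exp(I*pi/3)) + 1*(3 + 3*exp(2*I*pi/3))*conj(exp(2*I*pi/3)) + 1*(2)*conj(-1) + 1*(3 + 3*exp(-2*I*pi/3))*conj(exp(-2*I*pi/3)) + 1*(1 + exp(-I*pi/3) + 2*exp(2*I*pi/3))*conj(exp(-I*pi/3))]
      = (1/6)[(6) + (-1 + exp(-I*pi/3)) + (3 + 3*exp(-2*I*pi/3)) + (-2) + (3 + 3*exp(2*I*pi/3)) + (-1 + exp(I*pi/3))] = 6/6 = 1
  <chi_rho, chi_2> = (1/6)[1*(6)*conj(1) + 1*(1 + 2*exp(-2*I*pi/3) + exp(I*pi/3))*conj(exp(2*I*pi/3)) + 1*(3 + 3*exp(2*I*pi/3))*conj(exp(-2*I*pi/3)) + 1*(2)*conj(1) + 1*(3 + 3*exp(-2*I*pi/3))*conj(exp(2*I*pi/3)) + 1*(1 + exp(-I*pi/3) + 2*exp(2*I*pi/3))*conj(exp(-2*I*pi/3))]
      = (1/6)[(6) + (-1) + (-3) + (2) + (-3) + (-1)] = 0/6 = 0
  <chi_rho, chi_3> = (1/6)[1*(6)*conj(1) + 1*(1 + 2*exp(-2*I*pi/3) + exp(I*pi/3))*conj(-1) + 1*(3 + 3*exp(2*I*pi/3))*conj(1) + 1*(2)*conj(-1) + 1*(3 + 3*exp(-2*I*pi/3))*conj(1) + 1*(1 + exp(-I*pi/3) + 2*exp(2*I*pi/3))*conj(-1)]
      = (1/6)[(6) + (-1 - exp(I*pi/3) - 2*exp(-2*I*pi/3)) + (3 + 3*exp(2*I*pi/3)) + (-2) + (3 + 3*exp(-2*I*pi/3)) + (-1 - 2*exp(2*I*pi/3) - exp(-I*pi/3))] = 6/6 = 1
  <chi_rho, chi_4> = (1/6)[1*(6)*conj(1) + 1*(1 + 2*exp(-2*I*pi/3) + exp(I*pi/3))*conj(exp(-2*I*pi/3)) + 1*(3 + 3*exp(2*I*pi/3))*conj(exp(2*I*pi/3)) + 1*(2)*conj(1) + 1*(3 + 3*exp(-2*I*pi/3))*conj(exp(-2*I*pi/3)) + 1*(1 + exp(-I*pi/3) + 2*exp(2*I*pi/3))*conj(exp(2*I*pi/3))]
      = (1/6)[(6) + (1 + exp(2*I*pi/3)) + (3 + 3*exp(-2*I*pi/3)) + (2) + (3 + 3*exp(2*I*pi/3)) + (1 + exp(-2*I*pi/3))] = 12/6 = 2
  <chi_rho, chi_5> = (1/6)[1*(6)*conj(1) + 1*(1 + 2*exp(-2*I*pi/3) + exp(I*pi/3))*conj(exp(-I*pi/3)) + 1*(3 + 3*exp(2*I*pi/3))*conj(exp(-2*I*pi/3)) + 1*(2)*conj(-1) + 1*(3 + 3*exp(-2*I*pi/3))*conj(exp(2*I*pi/3)) + 1*(1 + exp(-I*pi/3) + 2*exp(2*I*pi/3))*conj(exp(I*pi/3))]
      = (1/6)[(6) + (1) + (-3) + (-2) + (-3) + (1)] = 0/6 = 0
(Exp terms are combined using exp(i*s)*conj(exp(i*t)) = exp(i*(s-t)), and sums of them are collapsed using the identity that for every m > 1 the m distinct m-th roots of unity sum to 0, e.g. 1 + exp(2*I*pi/3) + exp(-2*I*pi/3) = 0.)
Dimension check: dim(rho) = sum (mult * dim) = 2*1 + 1*1 + 0*1 + 1*1 + 2*1 + 0*1 = 6 = chi_rho(e) = 6.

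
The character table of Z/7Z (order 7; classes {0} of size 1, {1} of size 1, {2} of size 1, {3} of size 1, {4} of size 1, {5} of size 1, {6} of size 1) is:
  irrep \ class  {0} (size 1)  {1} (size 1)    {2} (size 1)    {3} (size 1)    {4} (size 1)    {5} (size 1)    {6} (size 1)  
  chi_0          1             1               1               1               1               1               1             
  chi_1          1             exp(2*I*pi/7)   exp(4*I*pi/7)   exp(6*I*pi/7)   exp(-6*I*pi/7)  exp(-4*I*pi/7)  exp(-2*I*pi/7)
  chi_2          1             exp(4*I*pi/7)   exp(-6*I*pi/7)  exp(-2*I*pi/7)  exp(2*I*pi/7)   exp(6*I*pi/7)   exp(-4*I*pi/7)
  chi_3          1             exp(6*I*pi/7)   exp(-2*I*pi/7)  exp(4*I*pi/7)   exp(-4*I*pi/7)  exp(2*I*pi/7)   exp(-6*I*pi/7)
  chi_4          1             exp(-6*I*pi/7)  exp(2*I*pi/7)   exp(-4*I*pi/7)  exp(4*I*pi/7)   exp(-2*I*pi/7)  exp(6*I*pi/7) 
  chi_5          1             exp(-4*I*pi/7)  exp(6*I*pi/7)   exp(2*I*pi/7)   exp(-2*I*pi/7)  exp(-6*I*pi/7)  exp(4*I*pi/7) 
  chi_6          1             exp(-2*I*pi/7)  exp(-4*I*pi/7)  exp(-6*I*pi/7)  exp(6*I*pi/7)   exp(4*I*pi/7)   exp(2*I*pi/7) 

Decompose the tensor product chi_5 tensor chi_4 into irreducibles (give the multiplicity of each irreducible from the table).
chi_5 tensor chi_4 = chi_2 (all other irreducibles have multiplicity 0).

Reasoning: The character of a tensor product is the pointwise product (chi_5 * chi_4)(C) = chi_5(C) * chi_4(C):
  {0}: (1)*(1), {1}: (exp(-4*I*pi/7))*(exp(-6*I*pi/7)), {2}: (exp(6*I*pi/7))*(exp(2*I*pi/7)), {3}: (exp(2*I*pi/7))*(exp(-4*I*pi/7)), {4}: (exp(-2*I*pi/7))*(exp(4*I*pi/7)), {5}: (exp(-6*I*pi/7))*(exp(-2*I*pi/7)), {6}: (exp(4*I*pi/7))*(exp(6*I*pi/7))
so (chi_5 * chi_4) takes values
  {0} -> 1, {1} -> exp(4*I*pi/7), {2} -> exp(-6*I*pi/7), {3} -> exp(-2*I*pi/7), {4} -> exp(2*I*pi/7), {5} -> exp(6*I*pi/7), {6} -> exp(-4*I*pi/7).
Now take the inner product of this character with each irreducible chi from the table, <chi_5*chi_4, chi> = (1/7) sum_C |C| (chi_5*chi_4)(C) conj(chi(C)):
  <chi_5*chi_4, chi_0> = (1/7)[1*(1)*conj(1) + 1*(exp(4*I*pi/7))*conj(1) + 1*(exp(-6*I*pi/7))*conj(1) + 1*(exp(-2*I*pi/7))*conj(1) + 1*(exp(2*I*pi/7))*conj(1) + 1*(exp(6*I*pi/7))*conj(1) + 1*(exp(-4*I*pi/7))*conj(1)]
      = (1/7)[(1) + (exp(4*I*pi/7)) + (exp(-6*I*pi/7)) + (exp(-2*I*pi/7)) + (exp(2*I*pi/7)) + (exp(6*I*pi/7)) + (exp(-4*I*pi/7))] = 0/7 = 0
  <chi_5*chi_4, chi_1> = (1/7)[1*(1)*conj(1) + 1*(exp(4*I*pi/7))*conj(exp(2*I*pi/7)) + 1*(exp(-6*I*pi/7))*conj(exp(4*I*pi/7)) + 1*(exp(-2*I*pi/7))*conj(exp(6*I*pi/7)) + 1*(exp(2*I*pi/7))*conj(exp(-6*I*pi/7)) + 1*(exp(6*I*pi/7))*conj(exp(-4*I*pi/7)) + 1*(exp(-4*I*pi/7))*conj(exp(-2*I*pi/7))]
      = (1/7)[(1) + (exp(2*I*pi/7)) + (exp(4*I*pi/7)) + (exp(6*I*pi/7)) + (exp(-6*I*pi/7)) + (exp(-4*I*pi/7)) + (exp(-2*I*pi/7))] = 0/7 = 0
  <chi_5*chi_4, chi_2> = (1/7)[1*(1)*conj(1) + 1*(exp(4*I*pi/7))*conj(exp(4*I*pi/7)) + 1*(exp(-6*I*pi/7))*conj(exp(-6*I*pi/7)) + 1*(exp(-2*I*pi/7))*conj(exp(-2*I*pi/7)) + 1*(exp(2*I*pi/7))*conj(exp(2*I*pi/7)) + 1*(exp(6*I*pi/7))*conj(exp(6*I*pi/7)) + 1*(exp(-4*I*pi/7))*conj(exp(-4*I*pi/7))]
      = (1/7)[(1) + (1) + (1) + (1) + (1) + (1) + (1)] = 7/7 = 1
  <chi_5*chi_4, chi_3> = (1/7)[1*(1)*conj(1) + 1*(exp(4*I*pi/7))*conj(exp(6*I*pi/7)) + 1*(exp(-6*I*pi/7))*conj(exp(-2*I*pi/7)) + 1*(exp(-2*I*pi/7))*conj(exp(4*I*pi/7)) + 1*(exp(2*I*pi/7))*conj(exp(-4*I*pi/7)) + 1*(exp(6*I*pi/7))*conj(exp(2*I*pi/7)) + 1*(exp(-4*I*pi/7))*conj(exp(-6*I*pi/7))]
      = (1/7)[(1) + (exp(-2*I*pi/7)) + (exp(-4*I*pi/7)) + (exp(-6*I*pi/7)) + (exp(6*I*pi/7)) + (exp(4*I*pi/7)) + (exp(2*I*pi/7))] = 0/7 = 0
  <chi_5*chi_4, chi_4> = (1/7)[1*(1)*conj(1) + 1*(exp(4*I*pi/7))*conj(exp(-6*I*pi/7)) + 1*(exp(-6*I*pi/7))*conj(exp(2*I*pi/7)) + 1*(exp(-2*I*pi/7))*conj(exp(-4*I*pi/7)) + 1*(exp(2*I*pi/7))*conj(exp(4*I*pi/7)) + 1*(exp(6*I*pi/7))*conj(exp(-2*I*pi/7)) + 1*(exp(-4*I*pi/7))*conj(exp(6*I*pi/7))]
      = (1/7)[(1) + (exp(-4*I*pi/7)) + (exp(6*I*pi/7)) + (exp(2*I*pi/7)) + (exp(-2*I*pi/7)) + (exp(-6*I*pi/7)) + (exp(4*I*pi/7))] = 0/7 = 0
  <chi_5*chi_4, chi_5> = (1/7)[1*(1)*conj(1) + 1*(exp(4*I*pi/7))*conj(exp(-4*I*pi/7)) + 1*(exp(-6*I*pi/7))*conj(exp(6*I*pi/7)) + 1*(exp(-2*I*pi/7))*conj(exp(2*I*pi/7)) + 1*(exp(2*I*pi/7))*conj(exp(-2*I*pi/7)) + 1*(exp(6*I*pi/7))*conj(exp(-6*I*pi/7)) + 1*(exp(-4*I*pi/7))*conj(exp(4*I*pi/7))]
      = (1/7)[(1) + (exp(-6*I*pi/7)) + (exp(2*I*pi/7)) + (exp(-4*I*pi/7)) + (exp(4*I*pi/7)) + (exp(-2*I*pi/7)) + (exp(6*I*pi/7))] = 0/7 = 0
  <chi_5*chi_4, chi_6> = (1/7)[1*(1)*conj(1) + 1*(exp(4*I*pi/7))*conj(exp(-2*I*pi/7)) + 1*(exp(-6*I*pi/7))*conj(exp(-4*I*pi/7)) + 1*(exp(-2*I*pi/7))*conj(exp(-6*I*pi/7)) + 1*(exp(2*I*pi/7))*conj(exp(6*I*pi/7)) + 1*(exp(6*I*pi/7))*conj(exp(4*I*pi/7)) + 1*(exp(-4*I*pi/7))*conj(exp(2*I*pi/7))]
      = (1/7)[(1) + (exp(6*I*pi/7)) + (exp(-2*I*pi/7)) + (exp(4*I*pi/7)) + (exp(-4*I*pi/7)) + (exp(2*I*pi/7)) + (exp(-6*I*pi/7))] = 0/7 = 0
(Exp terms are combined using exp(i*s)*conj(exp(i*t)) = exp(i*(s-t)), and sums of them are collapsed using the identity that for every m > 1 the m distinct m-th roots of unity sum to 0, e.g. 1 + exp(2*I*pi/3) + exp(-2*I*pi/3) = 0.)
Hence the multiplicities are chi_2: 1. Dimension check: dim(chi_5)*dim(chi_4) = 1*1 = 1 and sum (mult * dim) = 1*1 = 1.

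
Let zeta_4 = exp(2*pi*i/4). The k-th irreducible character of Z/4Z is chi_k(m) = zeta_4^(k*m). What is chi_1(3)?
chi_1(3) = zeta_4^3 = -I

Derivation: chi_1(3) = zeta_4^(1*3) = zeta_4^3. Since zeta_4^4 = 1, this equals zeta_4^3 = exp(2*pi*i*3/4) = -I.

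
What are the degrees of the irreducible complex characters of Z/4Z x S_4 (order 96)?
Dimensions: 1, 1, 1, 1, 1, 1, 1, 1, 2, 2, 2, 2, 3, 3, 3, 3, 3, 3, 3, 3

There are 20 irreducibles (= number of conjugacy classes). Their dimensions d_i satisfy sum d_i^2 = |G| = 96: 1 + 1 + 1 + 1 + 1 + 1 + 1 + 1 + 4 + 4 + 4 + 4 + 9 + 9 + 9 + 9 + 9 + 9 + 9 + 9 = 96. (For the product with Z/4Z: each of the 4 1-dim characters of Z/4Z tensors with each irrep of S_4, giving 4 copies of each S_4-dimension.)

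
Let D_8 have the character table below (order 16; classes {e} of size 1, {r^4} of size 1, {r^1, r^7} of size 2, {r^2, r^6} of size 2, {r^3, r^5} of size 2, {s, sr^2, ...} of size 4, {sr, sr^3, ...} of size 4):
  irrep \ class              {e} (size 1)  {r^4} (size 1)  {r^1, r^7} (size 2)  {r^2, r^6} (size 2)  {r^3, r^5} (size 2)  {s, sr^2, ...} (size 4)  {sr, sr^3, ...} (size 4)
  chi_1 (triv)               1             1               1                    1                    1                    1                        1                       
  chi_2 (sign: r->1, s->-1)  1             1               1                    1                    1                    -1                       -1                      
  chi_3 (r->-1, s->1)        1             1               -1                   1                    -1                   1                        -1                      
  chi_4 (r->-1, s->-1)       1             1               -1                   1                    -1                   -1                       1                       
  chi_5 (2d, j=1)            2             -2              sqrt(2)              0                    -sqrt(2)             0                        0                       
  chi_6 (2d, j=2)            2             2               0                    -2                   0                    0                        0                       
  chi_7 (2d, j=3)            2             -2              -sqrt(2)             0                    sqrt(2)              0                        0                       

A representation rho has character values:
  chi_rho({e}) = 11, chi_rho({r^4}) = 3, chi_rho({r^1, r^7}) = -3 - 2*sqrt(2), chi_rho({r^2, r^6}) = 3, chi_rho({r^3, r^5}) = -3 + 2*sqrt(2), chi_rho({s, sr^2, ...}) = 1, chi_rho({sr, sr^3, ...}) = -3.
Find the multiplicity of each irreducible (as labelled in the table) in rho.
Multiplicities: chi_1: 0, chi_2: 1, chi_3: 3, chi_4: 1, chi_5: 0, chi_6: 1, chi_7: 2.

Use <chi_rho, chi> = (1/|G|) sum_C |C| * chi_rho(C) * conj(chi(C)) with |G| = 16 for each irreducible chi in the table:
  <chi_rho, chi_1> = (1/16)[1*(11)*conj(1) + 1*(3)*conj(1) + 2*(-3 - 2*sqrt(2))*conj(1) + 2*(3)*conj(1) + 2*(-3 + 2*sqrt(2))*conj(1) + 4*(1)*conj(1) + 4*(-3)*conj(1)]
      = (1/16)[(11) + (3) + (-6 - 4*sqrt(2)) + (6) + (-6 + 4*sqrt(2)) + (4) + (-12)] = 0/16 = 0
  <chi_rho, chi_2> = (1/16)[1*(11)*conj(1) + 1*(3)*conj(1) + 2*(-3 - 2*sqrt(2))*conj(1) + 2*(3)*conj(1) + 2*(-3 + 2*sqrt(2))*conj(1) + 4*(1)*conj(-1) + 4*(-3)*conj(-1)]
      = (1/16)[(11) + (3) + (-6 - 4*sqrt(2)) + (6) + (-6 + 4*sqrt(2)) + (-4) + (12)] = 16/16 = 1
  <chi_rho, chi_3> = (1/16)[1*(11)*conj(1) + 1*(3)*conj(1) + 2*(-3 - 2*sqrt(2))*conj(-1) + 2*(3)*conj(1) + 2*(-3 + 2*sqrt(2))*conj(-1) + 4*(1)*conj(1) + 4*(-3)*conj(-1)]
      = (1/16)[(11) + (3) + (4*sqrt(2) + 6) + (6) + (6 - 4*sqrt(2)) + (4) + (12)] = 48/16 = 3
  <chi_rho, chi_4> = (1/16)[1*(11)*conj(1) + 1*(3)*conj(1) + 2*(-3 - 2*sqrt(2))*conj(-1) + 2*(3)*conj(1) + 2*(-3 + 2*sqrt(2))*conj(-1) + 4*(1)*conj(-1) + 4*(-3)*conj(1)]
      = (1/16)[(11) + (3) + (4*sqrt(2) + 6) + (6) + (6 - 4*sqrt(2)) + (-4) + (-12)] = 16/16 = 1
  <chi_rho, chi_5> = (1/16)[1*(11)*conj(2) + 1*(3)*conj(-2) + 2*(-3 - 2*sqrt(2))*conj(sqrt(2)) + 2*(3)*conj(0) + 2*(-3 + 2*sqrt(2))*conj(-sqrt(2)) + 4*(1)*conj(0) + 4*(-3)*conj(0)]
      = (1/16)[(22) + (-6) + (-6*sqrt(2) - 8) + (0) + (-8 + 6*sqrt(2)) + (0) + (0)] = 0/16 = 0
  <chi_rho, chi_6> = (1/16)[1*(11)*conj(2) + 1*(3)*conj(2) + 2*(-3 - 2*sqrt(2))*conj(0) + 2*(3)*conj(-2) + 2*(-3 + 2*sqrt(2))*conj(0) + 4*(1)*conj(0) + 4*(-3)*conj(0)]
      = (1/16)[(22) + (6) + (0) + (-12) + (0) + (0) + (0)] = 16/16 = 1
  <chi_rho, chi_7> = (1/16)[1*(11)*conj(2) + 1*(3)*conj(-2) + 2*(-3 - 2*sqrt(2))*conj(-sqrt(2)) + 2*(3)*conj(0) + 2*(-3 + 2*sqrt(2))*conj(sqrt(2)) + 4*(1)*conj(0) + 4*(-3)*conj(0)]
      = (1/16)[(22) + (-6) + (8 + 6*sqrt(2)) + (0) + (8 - 6*sqrt(2)) + (0) + (0)] = 32/16 = 2
Dimension check: dim(rho) = sum (mult * dim) = 0*1 + 1*1 + 3*1 + 1*1 + 0*2 + 1*2 + 2*2 = 11 = chi_rho(e) = 11.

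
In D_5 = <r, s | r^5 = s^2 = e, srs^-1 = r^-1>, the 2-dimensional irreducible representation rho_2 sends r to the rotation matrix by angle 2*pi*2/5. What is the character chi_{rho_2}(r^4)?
chi_{rho_2}(r^4) = 2*cos(2*pi*2*4/5) = -sqrt(5)/2 - 1/2

Working: rho_2(r^4) is rotation by angle 2*pi*2*4/5, whose trace is 2*cos(2*pi*2*4/5) = -sqrt(5)/2 - 1/2.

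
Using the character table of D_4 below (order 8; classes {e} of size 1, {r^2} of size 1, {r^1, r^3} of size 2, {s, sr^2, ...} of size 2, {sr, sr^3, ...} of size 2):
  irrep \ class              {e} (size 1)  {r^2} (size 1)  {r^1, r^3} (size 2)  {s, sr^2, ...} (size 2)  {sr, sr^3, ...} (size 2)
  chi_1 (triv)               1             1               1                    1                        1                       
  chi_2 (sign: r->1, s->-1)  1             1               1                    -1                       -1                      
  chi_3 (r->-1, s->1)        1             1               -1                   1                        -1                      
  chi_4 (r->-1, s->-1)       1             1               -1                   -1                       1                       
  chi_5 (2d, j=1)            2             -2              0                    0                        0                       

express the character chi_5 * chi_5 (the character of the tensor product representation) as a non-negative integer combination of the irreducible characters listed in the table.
chi_5 tensor chi_5 = chi_1 + chi_2 + chi_3 + chi_4 (all other irreducibles have multiplicity 0).

Justification: The character of a tensor product is the pointwise product (chi_5 * chi_5)(C) = chi_5(C) * chi_5(C):
  {e}: (2)*(2), {r^2}: (-2)*(-2), {r^1, r^3}: (0)*(0), {s, sr^2, ...}: (0)*(0), {sr, sr^3, ...}: (0)*(0)
so (chi_5 * chi_5) takes values
  {e} -> 4, {r^2} -> 4, {r^1, r^3} -> 0, {s, sr^2, ...} -> 0, {sr, sr^3, ...} -> 0.
Now take the inner product of this character with each irreducible chi from the table, <chi_5*chi_5, chi> = (1/8) sum_C |C| (chi_5*chi_5)(C) conj(chi(C)):
  <chi_5*chi_5, chi_1> = (1/8)[1*(4)*conj(1) + 1*(4)*conj(1) + 2*(0)*conj(1) + 2*(0)*conj(1) + 2*(0)*conj(1)]
      = (1/8)[(4) + (4) + (0) + (0) + (0)] = 8/8 = 1
  <chi_5*chi_5, chi_2> = (1/8)[1*(4)*conj(1) + 1*(4)*conj(1) + 2*(0)*conj(1) + 2*(0)*conj(-1) + 2*(0)*conj(-1)]
      = (1/8)[(4) + (4) + (0) + (0) + (0)] = 8/8 = 1
  <chi_5*chi_5, chi_3> = (1/8)[1*(4)*conj(1) + 1*(4)*conj(1) + 2*(0)*conj(-1) + 2*(0)*conj(1) + 2*(0)*conj(-1)]
      = (1/8)[(4) + (4) + (0) + (0) + (0)] = 8/8 = 1
  <chi_5*chi_5, chi_4> = (1/8)[1*(4)*conj(1) + 1*(4)*conj(1) + 2*(0)*conj(-1) + 2*(0)*conj(-1) + 2*(0)*conj(1)]
      = (1/8)[(4) + (4) + (0) + (0) + (0)] = 8/8 = 1
  <chi_5*chi_5, chi_5> = (1/8)[1*(4)*conj(2) + 1*(4)*conj(-2) + 2*(0)*conj(0) + 2*(0)*conj(0) + 2*(0)*conj(0)]
      = (1/8)[(8) + (-8) + (0) + (0) + (0)] = 0/8 = 0
Hence the multiplicities are chi_1: 1, chi_2: 1, chi_3: 1, chi_4: 1. Dimension check: dim(chi_5)*dim(chi_5) = 2*2 = 4 and sum (mult * dim) = 1*1 + 1*1 + 1*1 + 1*1 = 4.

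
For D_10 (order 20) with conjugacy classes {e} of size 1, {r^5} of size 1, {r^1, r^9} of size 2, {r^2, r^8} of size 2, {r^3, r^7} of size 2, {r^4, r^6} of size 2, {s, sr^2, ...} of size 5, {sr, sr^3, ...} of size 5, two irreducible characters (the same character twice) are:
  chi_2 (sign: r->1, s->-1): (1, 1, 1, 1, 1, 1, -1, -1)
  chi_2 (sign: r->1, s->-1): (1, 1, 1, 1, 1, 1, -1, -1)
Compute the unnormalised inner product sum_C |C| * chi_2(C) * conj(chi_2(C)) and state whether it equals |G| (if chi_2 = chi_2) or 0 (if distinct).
Sum = 20 = |G| = 20; so <chi_2, chi_2> = 1 (norm-1 confirms irreducibility).

Derivation: Compute term by term over conjugacy classes (|C| * chi_2(C) * conj(chi_2(C))):
  1*(1)*conj(1) + 1*(1)*conj(1) + 2*(1)*conj(1) + 2*(1)*conj(1) + 2*(1)*conj(1) + 2*(1)*conj(1) + 5*(-1)*conj(-1) + 5*(-1)*conj(-1)
  = (1) + (1) + (2) + (2) + (2) + (2) + (5) + (5)
  = 20.
Dividing by |G| = 20 gives 20/20 = 1, matching the row-orthogonality relation <chi_2, chi_2> = [chi_2 = chi_2].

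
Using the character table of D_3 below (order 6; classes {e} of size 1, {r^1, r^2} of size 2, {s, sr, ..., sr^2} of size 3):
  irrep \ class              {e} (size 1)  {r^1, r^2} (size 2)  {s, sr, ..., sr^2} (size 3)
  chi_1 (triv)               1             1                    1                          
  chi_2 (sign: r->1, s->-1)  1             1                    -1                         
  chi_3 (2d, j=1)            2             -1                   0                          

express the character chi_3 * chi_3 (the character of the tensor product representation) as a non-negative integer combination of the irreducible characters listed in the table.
chi_3 tensor chi_3 = chi_1 + chi_2 + chi_3 (all other irreducibles have multiplicity 0).

Justification: The character of a tensor product is the pointwise product (chi_3 * chi_3)(C) = chi_3(C) * chi_3(C):
  {e}: (2)*(2), {r^1, r^2}: (-1)*(-1), {s, sr, ..., sr^2}: (0)*(0)
so (chi_3 * chi_3) takes values
  {e} -> 4, {r^1, r^2} -> 1, {s, sr, ..., sr^2} -> 0.
Now take the inner product of this character with each irreducible chi from the table, <chi_3*chi_3, chi> = (1/6) sum_C |C| (chi_3*chi_3)(C) conj(chi(C)):
  <chi_3*chi_3, chi_1> = (1/6)[1*(4)*conj(1) + 2*(1)*conj(1) + 3*(0)*conj(1)]
      = (1/6)[(4) + (2) + (0)] = 6/6 = 1
  <chi_3*chi_3, chi_2> = (1/6)[1*(4)*conj(1) + 2*(1)*conj(1) + 3*(0)*conj(-1)]
      = (1/6)[(4) + (2) + (0)] = 6/6 = 1
  <chi_3*chi_3, chi_3> = (1/6)[1*(4)*conj(2) + 2*(1)*conj(-1) + 3*(0)*conj(0)]
      = (1/6)[(8) + (-2) + (0)] = 6/6 = 1
Hence the multiplicities are chi_1: 1, chi_2: 1, chi_3: 1. Dimension check: dim(chi_3)*dim(chi_3) = 2*2 = 4 and sum (mult * dim) = 1*1 + 1*1 + 1*2 = 4.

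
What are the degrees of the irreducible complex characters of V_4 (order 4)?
Dimensions: 1, 1, 1, 1

Working: There are 4 irreducibles (= number of conjugacy classes). Their dimensions d_i satisfy sum d_i^2 = |G| = 4: 1 + 1 + 1 + 1 = 4.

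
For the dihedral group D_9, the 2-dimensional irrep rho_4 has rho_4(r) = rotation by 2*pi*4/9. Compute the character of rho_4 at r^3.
chi_{rho_4}(r^3) = 2*cos(2*pi*4*3/9) = -1

Reasoning: rho_4(r^3) is rotation by angle 2*pi*4*3/9, whose trace is 2*cos(2*pi*4*3/9) = -1.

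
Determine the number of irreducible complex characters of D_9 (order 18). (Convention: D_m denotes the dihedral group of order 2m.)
6

Argument: The number of irreducible complex representations of a finite group equals its number of conjugacy classes. D_9 has 6 conjugacy classes ((n+3)/2 for n odd), so D_9 (order 18) has exactly 6 irreducible complex representations.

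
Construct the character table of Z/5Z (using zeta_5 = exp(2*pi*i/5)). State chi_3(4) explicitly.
Character table of Z/5Z (irreps indexed chi_0,...,chi_4 with chi_k(m) = zeta_5^(k*m), zeta_5 = exp(2*pi*i/5)):
  irrep \ class  {0} (size 1)  {1} (size 1)    {2} (size 1)    {3} (size 1)    {4} (size 1)  
  chi_0          1             1               1               1               1             
  chi_1          1             exp(2*I*pi/5)   exp(4*I*pi/5)   exp(-4*I*pi/5)  exp(-2*I*pi/5)
  chi_2          1             exp(4*I*pi/5)   exp(-2*I*pi/5)  exp(2*I*pi/5)   exp(-4*I*pi/5)
  chi_3          1             exp(-4*I*pi/5)  exp(2*I*pi/5)   exp(-2*I*pi/5)  exp(4*I*pi/5) 
  chi_4          1             exp(-2*I*pi/5)  exp(-4*I*pi/5)  exp(4*I*pi/5)   exp(2*I*pi/5) 

Spot check: chi_3(4) = zeta_5^(3*4) = zeta_5^12 = exp(4*I*pi/5).

Working: Z/5Z is abelian, so all 5 irreducible complex representations are 1-dimensional. They are given by chi_k(m) = zeta_5^(k*m) for k = 0,...,4. Row orthogonality: sum_m chi_k(m) conj(chi_l(m)) = 5 * [k = l].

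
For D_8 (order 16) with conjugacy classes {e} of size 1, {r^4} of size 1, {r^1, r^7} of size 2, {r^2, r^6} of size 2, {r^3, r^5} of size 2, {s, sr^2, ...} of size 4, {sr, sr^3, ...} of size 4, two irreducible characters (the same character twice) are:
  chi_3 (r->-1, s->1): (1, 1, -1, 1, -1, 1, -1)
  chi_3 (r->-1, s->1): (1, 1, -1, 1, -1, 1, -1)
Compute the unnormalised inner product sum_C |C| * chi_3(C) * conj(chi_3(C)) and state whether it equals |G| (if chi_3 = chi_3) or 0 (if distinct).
Sum = 16 = |G| = 16; so <chi_3, chi_3> = 1 (norm-1 confirms irreducibility).

Argument: Compute term by term over conjugacy classes (|C| * chi_3(C) * conj(chi_3(C))):
  1*(1)*conj(1) + 1*(1)*conj(1) + 2*(-1)*conj(-1) + 2*(1)*conj(1) + 2*(-1)*conj(-1) + 4*(1)*conj(1) + 4*(-1)*conj(-1)
  = (1) + (1) + (2) + (2) + (2) + (4) + (4)
  = 16.
Dividing by |G| = 16 gives 16/16 = 1, matching the row-orthogonality relation <chi_3, chi_3> = [chi_3 = chi_3].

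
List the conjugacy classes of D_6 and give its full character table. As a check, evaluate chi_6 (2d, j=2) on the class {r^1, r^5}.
Conjugacy classes: {e} of size 1, {r^3} of size 1, {r^1, r^5} of size 2, {r^2, r^4} of size 2, {s, sr^2, ...} of size 3, {sr, sr^3, ...} of size 3.
Character table:
  irrep \ class              {e} (size 1)  {r^3} (size 1)  {r^1, r^5} (size 2)  {r^2, r^4} (size 2)  {s, sr^2, ...} (size 3)  {sr, sr^3, ...} (size 3)
  chi_1 (triv)               1             1               1                    1                    1                        1                       
  chi_2 (sign: r->1, s->-1)  1             1               1                    1                    -1                       -1                      
  chi_3 (r->-1, s->1)        1             -1              -1                   1                    1                        -1                      
  chi_4 (r->-1, s->-1)       1             -1              -1                   1                    -1                       1                       
  chi_5 (2d, j=1)            2             -2              1                    -1                   0                        0                       
  chi_6 (2d, j=2)            2             2               -1                   -1                   0                        0                       

Spot check: chi_6 (2d, j=2) on {r^1, r^5} = -1.

Derivation: D_6 has order 2*6 = 12 with 6 conjugacy classes, hence 6 irreducibles. Sum of squared dims 1 + 1 + 1 + 1 + 4 + 4 = 12 = |G|. Linear characters come from the abelianisation; the 2-dimensional irreps have character r^k -> 2*cos(2*pi*j*k/6), reflections -> 0.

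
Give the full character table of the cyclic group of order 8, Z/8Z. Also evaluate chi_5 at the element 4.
Character table of Z/8Z (irreps indexed chi_0,...,chi_7 with chi_k(m) = zeta_8^(k*m), zeta_8 = exp(2*pi*i/8)):
  irrep \ class  {0} (size 1)  {1} (size 1)    {2} (size 1)  {3} (size 1)    {4} (size 1)  {5} (size 1)    {6} (size 1)  {7} (size 1)  
  chi_0          1             1               1             1               1             1               1             1             
  chi_1          1             exp(I*pi/4)     I             exp(3*I*pi/4)   -1            exp(-3*I*pi/4)  -I            exp(-I*pi/4)  
  chi_2          1             I               -1            -I              1             I               -1            -I            
  chi_3          1             exp(3*I*pi/4)   -I            exp(I*pi/4)     -1            exp(-I*pi/4)    I             exp(-3*I*pi/4)
  chi_4          1             -1              1             -1              1             -1              1             -1            
  chi_5          1             exp(-3*I*pi/4)  I             exp(-I*pi/4)    -1            exp(I*pi/4)     -I            exp(3*I*pi/4) 
  chi_6          1             -I              -1            I               1             -I              -1            I             
  chi_7          1             exp(-I*pi/4)    -I            exp(-3*I*pi/4)  -1            exp(3*I*pi/4)   I             exp(I*pi/4)   

Spot check: chi_5(4) = zeta_8^(5*4) = zeta_8^20 = -1.

Solution. Z/8Z is abelian, so all 8 irreducible complex representations are 1-dimensional. They are given by chi_k(m) = zeta_8^(k*m) for k = 0,...,7. Row orthogonality: sum_m chi_k(m) conj(chi_l(m)) = 8 * [k = l].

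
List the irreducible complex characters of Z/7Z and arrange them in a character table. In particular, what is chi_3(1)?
Character table of Z/7Z (irreps indexed chi_0,...,chi_6 with chi_k(m) = zeta_7^(k*m), zeta_7 = exp(2*pi*i/7)):
  irrep \ class  {0} (size 1)  {1} (size 1)    {2} (size 1)    {3} (size 1)    {4} (size 1)    {5} (size 1)    {6} (size 1)  
  chi_0          1             1               1               1               1               1               1             
  chi_1          1             exp(2*I*pi/7)   exp(4*I*pi/7)   exp(6*I*pi/7)   exp(-6*I*pi/7)  exp(-4*I*pi/7)  exp(-2*I*pi/7)
  chi_2          1             exp(4*I*pi/7)   exp(-6*I*pi/7)  exp(-2*I*pi/7)  exp(2*I*pi/7)   exp(6*I*pi/7)   exp(-4*I*pi/7)
  chi_3          1             exp(6*I*pi/7)   exp(-2*I*pi/7)  exp(4*I*pi/7)   exp(-4*I*pi/7)  exp(2*I*pi/7)   exp(-6*I*pi/7)
  chi_4          1             exp(-6*I*pi/7)  exp(2*I*pi/7)   exp(-4*I*pi/7)  exp(4*I*pi/7)   exp(-2*I*pi/7)  exp(6*I*pi/7) 
  chi_5          1             exp(-4*I*pi/7)  exp(6*I*pi/7)   exp(2*I*pi/7)   exp(-2*I*pi/7)  exp(-6*I*pi/7)  exp(4*I*pi/7) 
  chi_6          1             exp(-2*I*pi/7)  exp(-4*I*pi/7)  exp(-6*I*pi/7)  exp(6*I*pi/7)   exp(4*I*pi/7)   exp(2*I*pi/7) 

Spot check: chi_3(1) = zeta_7^(3*1) = zeta_7^3 = exp(6*I*pi/7).

Z/7Z is abelian, so all 7 irreducible complex representations are 1-dimensional. They are given by chi_k(m) = zeta_7^(k*m) for k = 0,...,6. Row orthogonality: sum_m chi_k(m) conj(chi_l(m)) = 7 * [k = l].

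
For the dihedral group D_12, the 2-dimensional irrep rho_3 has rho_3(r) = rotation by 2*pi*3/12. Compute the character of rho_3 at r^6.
chi_{rho_3}(r^6) = 2*cos(2*pi*3*6/12) = -2

Explanation: rho_3(r^6) is rotation by angle 2*pi*3*6/12, whose trace is 2*cos(2*pi*3*6/12) = -2.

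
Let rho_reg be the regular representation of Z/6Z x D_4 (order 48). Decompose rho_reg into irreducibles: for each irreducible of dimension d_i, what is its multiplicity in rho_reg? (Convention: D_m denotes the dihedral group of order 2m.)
Each irreducible V_i of dimension d_i appears with multiplicity d_i, i.e. rho_reg = (direct sum over all irreducibles V_i) d_i V_i. The irreducible dimensions for Z/6Z x D_4 are 1, 1, 1, 1, 1, 1, 1, 1, 1, 1, 1, 1, 1, 1, 1, 1, 1, 1, 1, 1, 1, 1, 1, 1, 2, 2, 2, 2, 2, 2: 24 irreducibles of dimension 1, each with multiplicity 1; 6 irreducibles of dimension 2, each with multiplicity 2. Total dimension 24*1*1 + 6*2*2 = 48 = |G|.

Explanation: General theorem: in the regular representation of a finite group G, each irreducible appears with multiplicity equal to its dimension. Check: dim(rho_reg) = sum d_i^2 = 1 + 1 + 1 + 1 + 1 + 1 + 1 + 1 + 1 + 1 + 1 + 1 + 1 + 1 + 1 + 1 + 1 + 1 + 1 + 1 + 1 + 1 + 1 + 1 + 4 + 4 + 4 + 4 + 4 + 4 = 48 = |G|.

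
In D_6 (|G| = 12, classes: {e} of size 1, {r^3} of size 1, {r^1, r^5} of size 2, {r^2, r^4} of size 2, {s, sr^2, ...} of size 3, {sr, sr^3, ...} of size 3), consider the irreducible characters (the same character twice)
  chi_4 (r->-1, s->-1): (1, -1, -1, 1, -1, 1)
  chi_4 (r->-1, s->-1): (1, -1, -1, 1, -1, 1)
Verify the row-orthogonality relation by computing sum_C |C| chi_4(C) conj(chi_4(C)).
Sum = 12 = |G| = 12; so <chi_4, chi_4> = 1 (norm-1 confirms irreducibility).

Proof sketch: Compute term by term over conjugacy classes (|C| * chi_4(C) * conj(chi_4(C))):
  1*(1)*conj(1) + 1*(-1)*conj(-1) + 2*(-1)*conj(-1) + 2*(1)*conj(1) + 3*(-1)*conj(-1) + 3*(1)*conj(1)
  = (1) + (1) + (2) + (2) + (3) + (3)
  = 12.
Dividing by |G| = 12 gives 12/12 = 1, matching the row-orthogonality relation <chi_4, chi_4> = [chi_4 = chi_4].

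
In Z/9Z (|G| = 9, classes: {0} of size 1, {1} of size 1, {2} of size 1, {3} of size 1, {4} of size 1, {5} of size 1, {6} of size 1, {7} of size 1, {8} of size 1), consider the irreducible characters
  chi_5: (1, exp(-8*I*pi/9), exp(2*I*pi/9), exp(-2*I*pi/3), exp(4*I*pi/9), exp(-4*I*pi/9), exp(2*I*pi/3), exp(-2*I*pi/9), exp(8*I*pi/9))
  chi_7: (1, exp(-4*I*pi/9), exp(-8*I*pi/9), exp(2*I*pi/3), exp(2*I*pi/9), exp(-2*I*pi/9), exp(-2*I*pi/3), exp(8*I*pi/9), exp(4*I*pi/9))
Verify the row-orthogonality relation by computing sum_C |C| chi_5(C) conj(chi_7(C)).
Sum = 0; so <chi_5, chi_7> = 0 (distinct irreducibles are orthogonal).

Details: Compute term by term over conjugacy classes (|C| * chi_5(C) * conj(chi_7(C))):
  1*(1)*conj(1) + 1*(exp(-8*I*pi/9))*conj(exp(-4*I*pi/9)) + 1*(exp(2*I*pi/9))*conj(exp(-8*I*pi/9)) + 1*(exp(-2*I*pi/3))*conj(exp(2*I*pi/3)) + 1*(exp(4*I*pi/9))*conj(exp(2*I*pi/9)) + 1*(exp(-4*I*pi/9))*conj(exp(-2*I*pi/9)) + 1*(exp(2*I*pi/3))*conj(exp(-2*I*pi/3)) + 1*(exp(-2*I*pi/9))*conj(exp(8*I*pi/9)) + 1*(exp(8*I*pi/9))*conj(exp(4*I*pi/9))
  = (1) + (exp(-4*I*pi/9)) + (exp(-8*I*pi/9)) + (exp(2*I*pi/3)) + (exp(2*I*pi/9)) + (exp(-2*I*pi/9)) + (exp(-2*I*pi/3)) + (exp(8*I*pi/9)) + (exp(4*I*pi/9))
  = 0.
(Exp terms are combined using exp(i*s)*conj(exp(i*t)) = exp(i*(s-t)), and sums of them are collapsed using the identity that for every m > 1 the m distinct m-th roots of unity sum to 0, e.g. 1 + exp(2*I*pi/3) + exp(-2*I*pi/3) = 0.)
Dividing by |G| = 9 gives 0/9 = 0, matching the row-orthogonality relation <chi_5, chi_7> = [chi_5 = chi_7].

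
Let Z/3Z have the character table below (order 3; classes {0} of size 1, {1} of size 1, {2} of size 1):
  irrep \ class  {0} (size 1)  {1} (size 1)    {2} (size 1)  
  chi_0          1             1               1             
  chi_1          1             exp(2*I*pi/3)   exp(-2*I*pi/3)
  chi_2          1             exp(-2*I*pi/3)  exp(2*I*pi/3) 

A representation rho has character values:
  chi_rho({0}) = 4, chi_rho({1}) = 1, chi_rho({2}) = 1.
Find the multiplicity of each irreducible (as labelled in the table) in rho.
Multiplicities: chi_0: 2, chi_1: 1, chi_2: 1.

Explanation: Use <chi_rho, chi> = (1/|G|) sum_C |C| * chi_rho(C) * conj(chi(C)) with |G| = 3 for each irreducible chi in the table:
  <chi_rho, chi_0> = (1/3)[1*(4)*conj(1) + 1*(1)*conj(1) + 1*(1)*conj(1)]
      = (1/3)[(4) + (1) + (1)] = 6/3 = 2
  <chi_rho, chi_1> = (1/3)[1*(4)*conj(1) + 1*(1)*conj(exp(2*I*pi/3)) + 1*(1)*conj(exp(-2*I*pi/3))]
      = (1/3)[(4) + (1 + 2*exp(-2*I*pi/3) + exp(2*I*pi/3)) + (1 + exp(-2*I*pi/3) + 2*exp(2*I*pi/3))] = 3/3 = 1
  <chi_rho, chi_2> = (1/3)[1*(4)*conj(1) + 1*(1)*conj(exp(-2*I*pi/3)) + 1*(1)*conj(exp(2*I*pi/3))]
      = (1/3)[(4) + (1 + exp(-2*I*pi/3) + 2*exp(2*I*pi/3)) + (1 + 2*exp(-2*I*pi/3) + exp(2*I*pi/3))] = 3/3 = 1
(Exp terms are combined using exp(i*s)*conj(exp(i*t)) = exp(i*(s-t)), and sums of them are collapsed using the identity that for every m > 1 the m distinct m-th roots of unity sum to 0, e.g. 1 + exp(2*I*pi/3) + exp(-2*I*pi/3) = 0.)
Dimension check: dim(rho) = sum (mult * dim) = 2*1 + 1*1 + 1*1 = 4 = chi_rho(e) = 4.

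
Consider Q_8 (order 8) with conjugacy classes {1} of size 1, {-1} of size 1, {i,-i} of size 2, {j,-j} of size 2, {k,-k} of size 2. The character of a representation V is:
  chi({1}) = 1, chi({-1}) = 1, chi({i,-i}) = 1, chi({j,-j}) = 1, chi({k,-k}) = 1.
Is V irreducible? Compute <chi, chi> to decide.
Irreducible: <chi, chi> = 1.

Explanation: <chi, chi> = (1/|G|) sum_C |C| * |chi(C)|^2 = (1/8)[1*|1|^2 + 1*|1|^2 + 2*|1|^2 + 2*|1|^2 + 2*|1|^2]
  = (1/8)[(1) + (1) + (2) + (2) + (2)] = 8/8 = 1.
A character is irreducible iff <chi, chi> = 1, so this representation is irreducible.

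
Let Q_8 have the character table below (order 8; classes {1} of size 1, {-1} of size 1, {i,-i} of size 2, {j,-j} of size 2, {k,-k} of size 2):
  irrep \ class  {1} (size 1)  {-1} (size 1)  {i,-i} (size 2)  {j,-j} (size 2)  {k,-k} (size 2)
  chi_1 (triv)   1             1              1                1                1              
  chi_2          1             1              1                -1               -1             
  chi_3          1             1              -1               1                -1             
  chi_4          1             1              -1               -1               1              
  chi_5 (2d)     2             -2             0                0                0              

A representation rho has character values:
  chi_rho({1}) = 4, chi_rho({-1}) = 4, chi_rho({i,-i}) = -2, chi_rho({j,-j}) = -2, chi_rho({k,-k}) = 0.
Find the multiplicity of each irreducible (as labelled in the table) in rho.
Multiplicities: chi_1: 0, chi_2: 1, chi_3: 1, chi_4: 2, chi_5: 0.

Argument: Use <chi_rho, chi> = (1/|G|) sum_C |C| * chi_rho(C) * conj(chi(C)) with |G| = 8 for each irreducible chi in the table:
  <chi_rho, chi_1> = (1/8)[1*(4)*conj(1) + 1*(4)*conj(1) + 2*(-2)*conj(1) + 2*(-2)*conj(1) + 2*(0)*conj(1)]
      = (1/8)[(4) + (4) + (-4) + (-4) + (0)] = 0/8 = 0
  <chi_rho, chi_2> = (1/8)[1*(4)*conj(1) + 1*(4)*conj(1) + 2*(-2)*conj(1) + 2*(-2)*conj(-1) + 2*(0)*conj(-1)]
      = (1/8)[(4) + (4) + (-4) + (4) + (0)] = 8/8 = 1
  <chi_rho, chi_3> = (1/8)[1*(4)*conj(1) + 1*(4)*conj(1) + 2*(-2)*conj(-1) + 2*(-2)*conj(1) + 2*(0)*conj(-1)]
      = (1/8)[(4) + (4) + (4) + (-4) + (0)] = 8/8 = 1
  <chi_rho, chi_4> = (1/8)[1*(4)*conj(1) + 1*(4)*conj(1) + 2*(-2)*conj(-1) + 2*(-2)*conj(-1) + 2*(0)*conj(1)]
      = (1/8)[(4) + (4) + (4) + (4) + (0)] = 16/8 = 2
  <chi_rho, chi_5> = (1/8)[1*(4)*conj(2) + 1*(4)*conj(-2) + 2*(-2)*conj(0) + 2*(-2)*conj(0) + 2*(0)*conj(0)]
      = (1/8)[(8) + (-8) + (0) + (0) + (0)] = 0/8 = 0
Dimension check: dim(rho) = sum (mult * dim) = 0*1 + 1*1 + 1*1 + 2*1 + 0*2 = 4 = chi_rho(e) = 4.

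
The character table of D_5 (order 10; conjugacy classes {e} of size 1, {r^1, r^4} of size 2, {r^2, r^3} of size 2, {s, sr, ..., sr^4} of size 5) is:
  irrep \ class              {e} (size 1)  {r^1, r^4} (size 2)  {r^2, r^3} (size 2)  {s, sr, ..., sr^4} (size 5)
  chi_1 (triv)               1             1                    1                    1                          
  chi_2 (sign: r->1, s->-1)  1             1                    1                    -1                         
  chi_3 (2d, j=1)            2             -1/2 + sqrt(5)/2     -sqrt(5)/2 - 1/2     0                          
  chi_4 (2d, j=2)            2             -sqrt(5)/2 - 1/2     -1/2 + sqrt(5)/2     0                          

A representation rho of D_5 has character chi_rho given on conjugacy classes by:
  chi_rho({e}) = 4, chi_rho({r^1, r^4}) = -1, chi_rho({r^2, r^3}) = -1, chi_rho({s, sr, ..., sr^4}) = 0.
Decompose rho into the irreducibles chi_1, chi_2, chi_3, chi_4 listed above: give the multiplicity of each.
Multiplicities: chi_1: 0, chi_2: 0, chi_3: 1, chi_4: 1.

Working: Use <chi_rho, chi> = (1/|G|) sum_C |C| * chi_rho(C) * conj(chi(C)) with |G| = 10 for each irreducible chi in the table:
  <chi_rho, chi_1> = (1/10)[1*(4)*conj(1) + 2*(-1)*conj(1) + 2*(-1)*conj(1) + 5*(0)*conj(1)]
      = (1/10)[(4) + (-2) + (-2) + (0)] = 0/10 = 0
  <chi_rho, chi_2> = (1/10)[1*(4)*conj(1) + 2*(-1)*conj(1) + 2*(-1)*conj(1) + 5*(0)*conj(-1)]
      = (1/10)[(4) + (-2) + (-2) + (0)] = 0/10 = 0
  <chi_rho, chi_3> = (1/10)[1*(4)*conj(2) + 2*(-1)*conj(-1/2 + sqrt(5)/2) + 2*(-1)*conj(-sqrt(5)/2 - 1/2) + 5*(0)*conj(0)]
      = (1/10)[(8) + (1 - sqrt(5)) + (1 + sqrt(5)) + (0)] = 10/10 = 1
  <chi_rho, chi_4> = (1/10)[1*(4)*conj(2) + 2*(-1)*conj(-sqrt(5)/2 - 1/2) + 2*(-1)*conj(-1/2 + sqrt(5)/2) + 5*(0)*conj(0)]
      = (1/10)[(8) + (1 + sqrt(5)) + (1 - sqrt(5)) + (0)] = 10/10 = 1
Dimension check: dim(rho) = sum (mult * dim) = 0*1 + 0*1 + 1*2 + 1*2 = 4 = chi_rho(e) = 4.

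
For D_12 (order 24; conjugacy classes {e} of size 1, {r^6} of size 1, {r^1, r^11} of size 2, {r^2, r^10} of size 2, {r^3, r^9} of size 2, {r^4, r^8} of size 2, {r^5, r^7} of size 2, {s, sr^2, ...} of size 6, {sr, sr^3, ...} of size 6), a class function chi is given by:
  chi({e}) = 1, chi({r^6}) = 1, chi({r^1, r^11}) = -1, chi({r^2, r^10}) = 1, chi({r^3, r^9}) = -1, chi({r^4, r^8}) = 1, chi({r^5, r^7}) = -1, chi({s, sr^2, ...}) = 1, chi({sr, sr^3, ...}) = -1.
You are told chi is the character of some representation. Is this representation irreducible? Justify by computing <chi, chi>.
Irreducible: <chi, chi> = 1.

Working: <chi, chi> = (1/|G|) sum_C |C| * |chi(C)|^2 = (1/24)[1*|1|^2 + 1*|1|^2 + 2*|-1|^2 + 2*|1|^2 + 2*|-1|^2 + 2*|1|^2 + 2*|-1|^2 + 6*|1|^2 + 6*|-1|^2]
  = (1/24)[(1) + (1) + (2) + (2) + (2) + (2) + (2) + (6) + (6)] = 24/24 = 1.
A character is irreducible iff <chi, chi> = 1, so this representation is irreducible.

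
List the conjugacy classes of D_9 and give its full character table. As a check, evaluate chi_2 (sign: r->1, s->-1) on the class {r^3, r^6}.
Conjugacy classes: {e} of size 1, {r^1, r^8} of size 2, {r^2, r^7} of size 2, {r^3, r^6} of size 2, {r^4, r^5} of size 2, {s, sr, ..., sr^8} of size 9.
Character table:
  irrep \ class              {e} (size 1)  {r^1, r^8} (size 2)  {r^2, r^7} (size 2)  {r^3, r^6} (size 2)  {r^4, r^5} (size 2)  {s, sr, ..., sr^8} (size 9)
  chi_1 (triv)               1             1                    1                    1                    1                    1                          
  chi_2 (sign: r->1, s->-1)  1             1                    1                    1                    1                    -1                         
  chi_3 (2d, j=1)            2             2*cos(2*pi/9)        2*cos(4*pi/9)        -1                   -2*cos(pi/9)         0                          
  chi_4 (2d, j=2)            2             2*cos(4*pi/9)        -2*cos(pi/9)         -1                   2*cos(2*pi/9)        0                          
  chi_5 (2d, j=3)            2             -1                   -1                   2                    -1                   0                          
  chi_6 (2d, j=4)            2             -2*cos(pi/9)         2*cos(2*pi/9)        -1                   2*cos(4*pi/9)        0                          

Spot check: chi_2 (sign: r->1, s->-1) on {r^3, r^6} = 1.

Derivation: D_9 has order 2*9 = 18 with 6 conjugacy classes, hence 6 irreducibles. Sum of squared dims 1 + 1 + 4 + 4 + 4 + 4 = 18 = |G|. Linear characters come from the abelianisation; the 2-dimensional irreps have character r^k -> 2*cos(2*pi*j*k/9), reflections -> 0.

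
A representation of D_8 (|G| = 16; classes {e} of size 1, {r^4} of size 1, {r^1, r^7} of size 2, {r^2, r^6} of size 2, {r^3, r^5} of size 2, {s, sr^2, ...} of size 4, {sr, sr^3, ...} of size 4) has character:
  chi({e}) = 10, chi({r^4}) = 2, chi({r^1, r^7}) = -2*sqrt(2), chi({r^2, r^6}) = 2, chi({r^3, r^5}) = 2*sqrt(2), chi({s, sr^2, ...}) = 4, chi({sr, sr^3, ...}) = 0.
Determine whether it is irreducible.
Not irreducible (reducible): <chi, chi> = 13 > 1.

Why: <chi, chi> = (1/|G|) sum_C |C| * |chi(C)|^2 = (1/16)[1*|10|^2 + 1*|2|^2 + 2*|-2*sqrt(2)|^2 + 2*|2|^2 + 2*|2*sqrt(2)|^2 + 4*|4|^2 + 4*|0|^2]
  = (1/16)[(100) + (4) + (16) + (8) + (16) + (64) + (0)] = 208/16 = 13.
A character is irreducible iff <chi, chi> = 1, so this representation is reducible.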